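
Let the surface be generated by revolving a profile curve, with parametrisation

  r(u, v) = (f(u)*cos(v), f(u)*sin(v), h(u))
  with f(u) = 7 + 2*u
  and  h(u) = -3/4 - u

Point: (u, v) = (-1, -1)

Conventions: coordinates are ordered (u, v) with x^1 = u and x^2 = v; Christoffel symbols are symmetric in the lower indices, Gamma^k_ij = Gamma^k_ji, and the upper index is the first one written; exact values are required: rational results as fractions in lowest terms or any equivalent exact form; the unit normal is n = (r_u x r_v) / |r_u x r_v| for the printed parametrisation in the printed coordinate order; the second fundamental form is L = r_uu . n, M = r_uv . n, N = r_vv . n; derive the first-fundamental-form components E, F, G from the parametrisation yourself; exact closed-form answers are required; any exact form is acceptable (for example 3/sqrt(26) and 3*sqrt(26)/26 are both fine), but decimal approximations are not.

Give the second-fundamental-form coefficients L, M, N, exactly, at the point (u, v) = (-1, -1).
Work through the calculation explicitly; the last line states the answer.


f = 5, f' = 2, f'' = 0, h' = -1, h'' = 0
E = 5, F = 0, G = 25; answer radicand W^2 = 5
unnormalised second-form numerators: l = 0, m = 0, n = -5; L = l/sqrt(5), and similarly M = m/sqrt(W^2), N = n/sqrt(W^2)

Answer: L = 0, M = 0, N = -sqrt(5)


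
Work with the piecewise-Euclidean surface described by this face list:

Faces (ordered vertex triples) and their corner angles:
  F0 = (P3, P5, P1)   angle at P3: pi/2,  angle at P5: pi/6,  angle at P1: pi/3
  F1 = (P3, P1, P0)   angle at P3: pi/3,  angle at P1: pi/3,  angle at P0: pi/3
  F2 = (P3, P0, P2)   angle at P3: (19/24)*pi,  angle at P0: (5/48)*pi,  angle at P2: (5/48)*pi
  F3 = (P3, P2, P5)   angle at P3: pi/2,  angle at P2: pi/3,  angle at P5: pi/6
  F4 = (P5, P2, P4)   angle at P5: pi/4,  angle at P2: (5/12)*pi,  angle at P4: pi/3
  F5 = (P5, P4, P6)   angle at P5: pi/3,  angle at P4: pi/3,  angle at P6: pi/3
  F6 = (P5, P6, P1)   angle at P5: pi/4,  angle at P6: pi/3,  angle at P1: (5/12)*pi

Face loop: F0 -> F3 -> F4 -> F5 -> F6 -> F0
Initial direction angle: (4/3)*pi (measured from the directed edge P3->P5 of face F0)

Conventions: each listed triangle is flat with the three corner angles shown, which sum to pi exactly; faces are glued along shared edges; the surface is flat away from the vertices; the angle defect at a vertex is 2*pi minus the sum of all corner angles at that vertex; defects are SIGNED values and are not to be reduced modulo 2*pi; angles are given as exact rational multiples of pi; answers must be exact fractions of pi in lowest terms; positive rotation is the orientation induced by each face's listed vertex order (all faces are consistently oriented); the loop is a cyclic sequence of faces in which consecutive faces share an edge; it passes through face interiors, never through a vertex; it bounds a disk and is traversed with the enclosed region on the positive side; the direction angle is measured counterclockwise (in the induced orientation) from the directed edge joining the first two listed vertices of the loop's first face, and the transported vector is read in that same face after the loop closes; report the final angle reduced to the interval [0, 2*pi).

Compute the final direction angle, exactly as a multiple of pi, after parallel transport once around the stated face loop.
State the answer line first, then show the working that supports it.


Answer: final direction angle = pi/6

enclosed vertex P5: corner angles sum to (7/6)*pi, defect = 2*pi - (7/6)*pi = (5/6)*pi
adding the enclosed defects to the starting angle (mod 2*pi, induced orientation) gives the holonomy
final angle = (4/3)*pi + (5/6)*pi = pi/6 (mod 2*pi)


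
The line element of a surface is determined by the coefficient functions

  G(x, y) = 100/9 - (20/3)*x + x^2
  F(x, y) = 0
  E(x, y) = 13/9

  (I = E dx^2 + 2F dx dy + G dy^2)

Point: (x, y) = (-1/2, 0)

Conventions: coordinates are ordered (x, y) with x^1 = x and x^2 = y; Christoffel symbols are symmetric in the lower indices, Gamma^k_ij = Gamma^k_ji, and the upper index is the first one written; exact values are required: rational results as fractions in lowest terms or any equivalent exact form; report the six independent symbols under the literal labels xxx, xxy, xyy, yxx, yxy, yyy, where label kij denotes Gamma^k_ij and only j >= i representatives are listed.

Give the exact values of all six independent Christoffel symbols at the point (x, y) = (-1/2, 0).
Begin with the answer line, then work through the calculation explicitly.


Answer: Gamma_xxx = 0, Gamma_xxy = 0, Gamma_xyy = 69/26, Gamma_yxx = 0, Gamma_yxy = -6/23, Gamma_yyy = 0

E = 13/9, F = 0, G = 529/36 at the point
E_x = 0, E_y = 0, F_x = 0, F_y = 0, G_x = -23/3, G_y = 0
EG - F^2 = 6877/324;  g^inv = (324/6877) * [[529/36, 0], [0, 13/9]]
first-kind symbols [ij,l] = (1/2)(d_i g_jl + d_j g_il - d_l g_ij): [xx,x] = E_x/2 = 0, [xx,y] = F_x - E_y/2 = 0, [xy,x] = E_y/2 = 0, [xy,y] = G_x/2 = -23/6, [yy,x] = F_y - G_x/2 = 23/6, [yy,y] = G_y/2 = 0
Gamma^x_ij = (G*[ij,x] - F*[ij,y])/(EG - F^2), Gamma^y_ij = (E*[ij,y] - F*[ij,x])/(EG - F^2)


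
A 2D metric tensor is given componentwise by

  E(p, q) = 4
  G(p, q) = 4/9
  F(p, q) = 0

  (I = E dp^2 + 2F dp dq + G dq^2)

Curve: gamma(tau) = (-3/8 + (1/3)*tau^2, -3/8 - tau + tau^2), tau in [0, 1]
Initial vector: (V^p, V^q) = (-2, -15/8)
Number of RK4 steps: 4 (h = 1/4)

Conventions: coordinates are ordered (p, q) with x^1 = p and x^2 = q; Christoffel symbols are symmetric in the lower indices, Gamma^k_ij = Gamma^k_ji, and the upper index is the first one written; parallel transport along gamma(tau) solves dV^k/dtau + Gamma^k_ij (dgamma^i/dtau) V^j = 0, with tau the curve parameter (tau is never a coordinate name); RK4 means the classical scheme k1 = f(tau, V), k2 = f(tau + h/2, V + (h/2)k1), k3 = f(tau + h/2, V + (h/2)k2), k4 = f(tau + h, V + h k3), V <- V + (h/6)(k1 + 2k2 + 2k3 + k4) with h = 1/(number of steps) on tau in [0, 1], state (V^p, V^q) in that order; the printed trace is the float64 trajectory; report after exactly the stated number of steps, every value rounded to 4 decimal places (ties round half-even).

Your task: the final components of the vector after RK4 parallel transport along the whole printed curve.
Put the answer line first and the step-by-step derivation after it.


Answer: V^p = -2.0000, V^q = -1.8750

gamma'(tau) = ((2/3)*tau, -1 + 2*tau); f(tau, V)^k = -Gamma^k_ij(gamma(tau)) gamma'^i(tau) V^j; h = 1/4; intermediate values shown to 6 dp
curve data and Christoffel symbols at the stage parameters:
  tau = 0.000000: gamma = (-0.375000, -0.375000), gamma' = (0.000000, -1.000000); Gamma_ppp = 0.000000, Gamma_ppq = 0.000000, Gamma_pqq = 0.000000, Gamma_qpp = 0.000000, Gamma_qpq = 0.000000, Gamma_qqq = 0.000000
  tau = 0.125000: gamma = (-0.369792, -0.484375), gamma' = (0.083333, -0.750000); Gamma_ppp = 0.000000, Gamma_ppq = 0.000000, Gamma_pqq = 0.000000, Gamma_qpp = 0.000000, Gamma_qpq = 0.000000, Gamma_qqq = 0.000000
  tau = 0.250000: gamma = (-0.354167, -0.562500), gamma' = (0.166667, -0.500000); Gamma_ppp = 0.000000, Gamma_ppq = 0.000000, Gamma_pqq = 0.000000, Gamma_qpp = 0.000000, Gamma_qpq = 0.000000, Gamma_qqq = 0.000000
  tau = 0.375000: gamma = (-0.328125, -0.609375), gamma' = (0.250000, -0.250000); Gamma_ppp = 0.000000, Gamma_ppq = 0.000000, Gamma_pqq = 0.000000, Gamma_qpp = 0.000000, Gamma_qpq = 0.000000, Gamma_qqq = 0.000000
  tau = 0.500000: gamma = (-0.291667, -0.625000), gamma' = (0.333333, 0.000000); Gamma_ppp = 0.000000, Gamma_ppq = 0.000000, Gamma_pqq = 0.000000, Gamma_qpp = 0.000000, Gamma_qpq = 0.000000, Gamma_qqq = 0.000000
  tau = 0.625000: gamma = (-0.244792, -0.609375), gamma' = (0.416667, 0.250000); Gamma_ppp = 0.000000, Gamma_ppq = 0.000000, Gamma_pqq = 0.000000, Gamma_qpp = 0.000000, Gamma_qpq = 0.000000, Gamma_qqq = 0.000000
  tau = 0.750000: gamma = (-0.187500, -0.562500), gamma' = (0.500000, 0.500000); Gamma_ppp = 0.000000, Gamma_ppq = 0.000000, Gamma_pqq = 0.000000, Gamma_qpp = 0.000000, Gamma_qpq = 0.000000, Gamma_qqq = 0.000000
  tau = 0.875000: gamma = (-0.119792, -0.484375), gamma' = (0.583333, 0.750000); Gamma_ppp = 0.000000, Gamma_ppq = 0.000000, Gamma_pqq = 0.000000, Gamma_qpp = 0.000000, Gamma_qpq = 0.000000, Gamma_qqq = 0.000000
  tau = 1.000000: gamma = (-0.041667, -0.375000), gamma' = (0.666667, 1.000000); Gamma_ppp = 0.000000, Gamma_ppq = 0.000000, Gamma_pqq = 0.000000, Gamma_qpp = 0.000000, Gamma_qpq = 0.000000, Gamma_qqq = 0.000000
step 0: V^p = -2.0000, V^q = -1.8750
step 1: k1 = (0.000000, 0.000000), k2 = (0.000000, 0.000000), k3 = (0.000000, 0.000000), k4 = (0.000000, 0.000000); V <- V + (h/6)(k1 + 2k2 + 2k3 + k4): V^p = -2.0000, V^q = -1.8750
step 2: k1 = (0.000000, 0.000000), k2 = (0.000000, 0.000000), k3 = (0.000000, 0.000000), k4 = (0.000000, 0.000000); V <- V + (h/6)(k1 + 2k2 + 2k3 + k4): V^p = -2.0000, V^q = -1.8750
step 3: k1 = (0.000000, 0.000000), k2 = (0.000000, 0.000000), k3 = (0.000000, 0.000000), k4 = (0.000000, 0.000000); V <- V + (h/6)(k1 + 2k2 + 2k3 + k4): V^p = -2.0000, V^q = -1.8750
step 4: k1 = (0.000000, 0.000000), k2 = (0.000000, 0.000000), k3 = (0.000000, 0.000000), k4 = (0.000000, 0.000000); V <- V + (h/6)(k1 + 2k2 + 2k3 + k4): V^p = -2.0000, V^q = -1.8750


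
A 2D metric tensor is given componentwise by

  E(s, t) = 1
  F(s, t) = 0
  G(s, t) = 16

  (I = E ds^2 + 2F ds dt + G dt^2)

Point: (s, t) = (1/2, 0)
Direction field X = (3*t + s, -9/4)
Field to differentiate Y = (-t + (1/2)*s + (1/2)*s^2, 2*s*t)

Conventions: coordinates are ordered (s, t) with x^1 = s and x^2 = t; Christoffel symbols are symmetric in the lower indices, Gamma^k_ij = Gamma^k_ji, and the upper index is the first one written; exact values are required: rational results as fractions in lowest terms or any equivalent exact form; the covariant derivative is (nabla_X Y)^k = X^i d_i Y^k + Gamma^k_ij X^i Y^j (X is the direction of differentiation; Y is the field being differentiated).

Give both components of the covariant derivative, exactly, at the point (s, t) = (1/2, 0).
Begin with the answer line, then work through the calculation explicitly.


Answer: (nabla_X Y)^s = 11/4, (nabla_X Y)^t = -9/4

E = 1, F = 0, G = 16 at the point
E_s = 0, E_t = 0, F_s = 0, F_t = 0, G_s = 0, G_t = 0
EG - F^2 = 16;  g^inv = (1/16) * [[16, 0], [0, 1]]
first-kind symbols [ij,l] = (1/2)(d_i g_jl + d_j g_il - d_l g_ij): [ss,s] = E_s/2 = 0, [ss,t] = F_s - E_t/2 = 0, [st,s] = E_t/2 = 0, [st,t] = G_s/2 = 0, [tt,s] = F_t - G_s/2 = 0, [tt,t] = G_t/2 = 0
Gamma^s_ij = (G*[ij,s] - F*[ij,t])/(EG - F^2), Gamma^t_ij = (E*[ij,t] - F*[ij,s])/(EG - F^2)
Gamma_sss = 0, Gamma_sst = 0, Gamma_stt = 0, Gamma_tss = 0, Gamma_tst = 0, Gamma_ttt = 0
X = (1/2, -9/4), Y = (3/8, 0) at the point


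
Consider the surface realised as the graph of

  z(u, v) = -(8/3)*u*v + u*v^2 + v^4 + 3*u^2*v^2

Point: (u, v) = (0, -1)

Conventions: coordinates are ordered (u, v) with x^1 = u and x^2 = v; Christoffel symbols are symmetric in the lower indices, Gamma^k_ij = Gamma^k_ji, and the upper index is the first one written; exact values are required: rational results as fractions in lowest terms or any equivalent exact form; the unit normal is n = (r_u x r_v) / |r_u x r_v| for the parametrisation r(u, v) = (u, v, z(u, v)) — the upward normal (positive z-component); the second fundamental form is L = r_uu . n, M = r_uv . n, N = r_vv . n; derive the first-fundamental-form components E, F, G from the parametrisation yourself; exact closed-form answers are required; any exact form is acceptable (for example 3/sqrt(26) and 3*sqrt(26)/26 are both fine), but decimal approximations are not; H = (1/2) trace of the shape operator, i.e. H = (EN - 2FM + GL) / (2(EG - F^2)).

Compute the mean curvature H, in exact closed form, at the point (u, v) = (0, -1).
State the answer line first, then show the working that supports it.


Answer: H = 1869*sqrt(274)/75076

z_u = 11/3, z_v = -4, z_uu = 6, z_uv = -14/3, z_vv = 12
E = 130/9, F = -44/3, G = 17; answer radicand W^2 = 274/9
unnormalised second-form numerators: l = 6, m = -14/3, n = 12; L = l/sqrt(274/9), and similarly M = m/sqrt(W^2), N = n/sqrt(W^2)
H = (E*n - 2*F*m + G*l) / (2*(EG - F^2)*sqrt(W^2)); E*n - 2*F*m + G*l = 1246/9, EG - F^2 = 274/9, so H = (623/274)/sqrt(274/9)


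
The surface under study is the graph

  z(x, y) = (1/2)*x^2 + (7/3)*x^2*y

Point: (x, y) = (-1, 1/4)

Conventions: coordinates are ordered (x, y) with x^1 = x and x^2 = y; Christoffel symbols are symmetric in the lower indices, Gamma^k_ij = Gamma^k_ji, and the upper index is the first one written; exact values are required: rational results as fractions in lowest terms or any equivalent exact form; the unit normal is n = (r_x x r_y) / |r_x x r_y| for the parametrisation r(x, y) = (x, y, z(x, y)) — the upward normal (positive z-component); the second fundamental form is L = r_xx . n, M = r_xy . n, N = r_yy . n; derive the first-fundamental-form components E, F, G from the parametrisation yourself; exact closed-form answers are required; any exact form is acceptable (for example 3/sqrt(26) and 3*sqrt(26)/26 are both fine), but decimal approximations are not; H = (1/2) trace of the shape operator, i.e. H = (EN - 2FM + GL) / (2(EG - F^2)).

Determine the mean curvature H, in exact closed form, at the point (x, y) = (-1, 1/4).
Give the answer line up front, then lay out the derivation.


Answer: H = -3588*sqrt(401)/160801

z_x = -13/6, z_y = 7/3, z_xx = 13/6, z_xy = -14/3, z_yy = 0
E = 205/36, F = -91/18, G = 58/9; answer radicand W^2 = 401/36
unnormalised second-form numerators: l = 13/6, m = -14/3, n = 0; L = l/sqrt(401/36), and similarly M = m/sqrt(W^2), N = n/sqrt(W^2)
H = (E*n - 2*F*m + G*l) / (2*(EG - F^2)*sqrt(W^2)); E*n - 2*F*m + G*l = -299/9, EG - F^2 = 401/36, so H = (-598/401)/sqrt(401/36)


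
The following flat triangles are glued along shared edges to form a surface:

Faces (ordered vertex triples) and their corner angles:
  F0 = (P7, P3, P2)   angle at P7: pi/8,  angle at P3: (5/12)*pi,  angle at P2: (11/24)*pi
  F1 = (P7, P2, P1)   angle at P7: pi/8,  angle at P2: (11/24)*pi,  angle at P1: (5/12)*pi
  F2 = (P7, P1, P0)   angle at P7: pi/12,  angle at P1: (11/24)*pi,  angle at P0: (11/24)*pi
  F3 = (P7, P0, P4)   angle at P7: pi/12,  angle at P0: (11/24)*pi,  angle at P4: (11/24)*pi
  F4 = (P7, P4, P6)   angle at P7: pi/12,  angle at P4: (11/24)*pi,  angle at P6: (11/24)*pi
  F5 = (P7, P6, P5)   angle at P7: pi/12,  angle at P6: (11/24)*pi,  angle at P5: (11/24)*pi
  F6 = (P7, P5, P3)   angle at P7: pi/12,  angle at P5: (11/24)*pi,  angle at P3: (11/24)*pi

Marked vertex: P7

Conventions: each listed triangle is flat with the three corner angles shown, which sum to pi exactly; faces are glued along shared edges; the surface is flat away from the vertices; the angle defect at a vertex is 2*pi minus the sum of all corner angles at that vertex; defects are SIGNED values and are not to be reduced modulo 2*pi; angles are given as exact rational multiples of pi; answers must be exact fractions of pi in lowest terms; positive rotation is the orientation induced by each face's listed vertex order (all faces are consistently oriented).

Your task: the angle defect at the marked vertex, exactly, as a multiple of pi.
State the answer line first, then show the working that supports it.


Answer: defect(P7) = (4/3)*pi

Sum of corner angles at P7: (2/3)*pi
defect = 2*pi - (2/3)*pi


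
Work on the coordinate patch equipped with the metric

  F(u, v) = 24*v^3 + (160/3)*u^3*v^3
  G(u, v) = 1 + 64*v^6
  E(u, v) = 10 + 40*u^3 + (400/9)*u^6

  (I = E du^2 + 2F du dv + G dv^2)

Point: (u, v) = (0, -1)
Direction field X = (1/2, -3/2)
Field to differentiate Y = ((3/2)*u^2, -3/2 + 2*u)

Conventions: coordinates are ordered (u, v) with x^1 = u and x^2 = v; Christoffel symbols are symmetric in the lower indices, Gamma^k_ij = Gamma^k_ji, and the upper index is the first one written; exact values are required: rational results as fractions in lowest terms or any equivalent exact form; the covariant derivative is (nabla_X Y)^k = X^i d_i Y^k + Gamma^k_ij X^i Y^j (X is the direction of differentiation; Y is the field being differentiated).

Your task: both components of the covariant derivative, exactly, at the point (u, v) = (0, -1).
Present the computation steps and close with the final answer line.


E = 10, F = -24, G = 65 at the point
E_u = 0, E_v = 0, F_u = 0, F_v = 72, G_u = 0, G_v = -384
EG - F^2 = 74;  g^inv = (1/74) * [[65, 24], [24, 10]]
first-kind symbols [ij,l] = (1/2)(d_i g_jl + d_j g_il - d_l g_ij): [uu,u] = E_u/2 = 0, [uu,v] = F_u - E_v/2 = 0, [uv,u] = E_v/2 = 0, [uv,v] = G_u/2 = 0, [vv,u] = F_v - G_u/2 = 72, [vv,v] = G_v/2 = -192
Gamma^u_ij = (G*[ij,u] - F*[ij,v])/(EG - F^2), Gamma^v_ij = (E*[ij,v] - F*[ij,u])/(EG - F^2)
Gamma_uuu = 0, Gamma_uuv = 0, Gamma_uvv = 36/37, Gamma_vuu = 0, Gamma_vuv = 0, Gamma_vvv = -96/37
X = (1/2, -3/2), Y = (0, -3/2) at the point

Answer: (nabla_X Y)^u = 81/37, (nabla_X Y)^v = -179/37


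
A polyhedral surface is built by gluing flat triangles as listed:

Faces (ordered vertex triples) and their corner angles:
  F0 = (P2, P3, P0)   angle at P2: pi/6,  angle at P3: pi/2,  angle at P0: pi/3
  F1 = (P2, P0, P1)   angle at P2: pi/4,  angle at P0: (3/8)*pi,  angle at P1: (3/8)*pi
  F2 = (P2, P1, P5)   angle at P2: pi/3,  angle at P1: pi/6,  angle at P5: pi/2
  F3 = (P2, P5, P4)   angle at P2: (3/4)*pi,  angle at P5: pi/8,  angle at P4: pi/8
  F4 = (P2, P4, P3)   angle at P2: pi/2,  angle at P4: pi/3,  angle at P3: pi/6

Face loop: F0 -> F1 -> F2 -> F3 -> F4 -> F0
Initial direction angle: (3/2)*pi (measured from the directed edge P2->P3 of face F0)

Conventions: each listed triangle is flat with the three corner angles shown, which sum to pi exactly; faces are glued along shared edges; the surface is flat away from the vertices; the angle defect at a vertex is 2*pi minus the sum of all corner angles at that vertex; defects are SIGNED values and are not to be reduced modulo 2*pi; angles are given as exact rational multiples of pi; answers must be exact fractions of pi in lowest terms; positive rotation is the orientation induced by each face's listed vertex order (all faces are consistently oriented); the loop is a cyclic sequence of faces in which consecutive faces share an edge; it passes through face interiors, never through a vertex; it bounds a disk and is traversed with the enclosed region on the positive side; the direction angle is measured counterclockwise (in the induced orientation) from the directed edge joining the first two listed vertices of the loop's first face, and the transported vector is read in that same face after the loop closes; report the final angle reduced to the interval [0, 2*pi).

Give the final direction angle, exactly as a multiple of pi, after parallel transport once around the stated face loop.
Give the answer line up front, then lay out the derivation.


Answer: final direction angle = (3/2)*pi

enclosed vertex P2: corner angles sum to 2*pi, defect = 2*pi - 2*pi = 0
adding the enclosed defects to the starting angle (mod 2*pi, induced orientation) gives the holonomy
final angle = (3/2)*pi + 0 = (3/2)*pi (mod 2*pi)


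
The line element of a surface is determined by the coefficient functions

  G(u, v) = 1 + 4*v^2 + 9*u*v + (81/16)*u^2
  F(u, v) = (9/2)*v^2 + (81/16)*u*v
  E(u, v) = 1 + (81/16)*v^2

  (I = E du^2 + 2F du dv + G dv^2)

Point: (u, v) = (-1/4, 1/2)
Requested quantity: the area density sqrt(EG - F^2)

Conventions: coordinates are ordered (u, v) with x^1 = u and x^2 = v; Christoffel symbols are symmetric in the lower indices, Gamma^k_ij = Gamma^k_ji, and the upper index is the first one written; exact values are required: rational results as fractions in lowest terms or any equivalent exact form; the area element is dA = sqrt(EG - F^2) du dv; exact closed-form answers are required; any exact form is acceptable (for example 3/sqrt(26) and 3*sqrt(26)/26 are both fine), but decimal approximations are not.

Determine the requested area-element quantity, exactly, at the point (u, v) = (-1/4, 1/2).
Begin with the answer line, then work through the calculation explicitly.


Answer: sqrt(EG - F^2) = sqrt(629)/16

E = 145/64, F = 63/128, G = 305/256; EG - F^2 = 629/256


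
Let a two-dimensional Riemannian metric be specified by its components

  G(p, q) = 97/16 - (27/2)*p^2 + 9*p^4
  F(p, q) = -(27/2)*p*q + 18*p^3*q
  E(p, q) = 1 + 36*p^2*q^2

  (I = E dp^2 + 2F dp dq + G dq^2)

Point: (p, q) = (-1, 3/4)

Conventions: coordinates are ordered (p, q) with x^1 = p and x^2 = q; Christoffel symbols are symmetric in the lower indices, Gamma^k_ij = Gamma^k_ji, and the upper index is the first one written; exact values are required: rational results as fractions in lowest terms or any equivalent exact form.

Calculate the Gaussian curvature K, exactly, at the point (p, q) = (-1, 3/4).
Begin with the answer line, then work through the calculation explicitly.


Answer: K = -9216/121801

E = 85/4, F = -27/8, G = 25/16, EG - F^2 = 349/16 at the point
E_p = -81/2, E_q = 54, F_p = 243/8, F_q = -9/2, G_p = -9, G_q = 0
E_qq = 72, F_pq = 81/2, G_pp = 81
Apply the Brioschi formula K = (det M1 - det M2)/(EG - F^2)^2 over the derivative matrices of E, F, G.
M1 = [[-E_qq/2 + F_pq - G_pp/2, E_p/2, F_p - E_q/2], [F_q - G_p/2, E, F], [G_q/2, F, G]] = [[-36, -81/4, 27/8], [0, 85/4, -27/8], [0, -27/8, 25/16]]; det M1 = -3141/4
M2 = [[0, E_q/2, G_p/2], [E_q/2, E, F], [G_p/2, F, G]] = [[0, 27, -9/2], [27, 85/4, -27/8], [-9/2, -27/8, 25/16]]; det M2 = -2997/4
det M1 - det M2 = -36; K = -36 / (349/16)^2 = -9216/121801


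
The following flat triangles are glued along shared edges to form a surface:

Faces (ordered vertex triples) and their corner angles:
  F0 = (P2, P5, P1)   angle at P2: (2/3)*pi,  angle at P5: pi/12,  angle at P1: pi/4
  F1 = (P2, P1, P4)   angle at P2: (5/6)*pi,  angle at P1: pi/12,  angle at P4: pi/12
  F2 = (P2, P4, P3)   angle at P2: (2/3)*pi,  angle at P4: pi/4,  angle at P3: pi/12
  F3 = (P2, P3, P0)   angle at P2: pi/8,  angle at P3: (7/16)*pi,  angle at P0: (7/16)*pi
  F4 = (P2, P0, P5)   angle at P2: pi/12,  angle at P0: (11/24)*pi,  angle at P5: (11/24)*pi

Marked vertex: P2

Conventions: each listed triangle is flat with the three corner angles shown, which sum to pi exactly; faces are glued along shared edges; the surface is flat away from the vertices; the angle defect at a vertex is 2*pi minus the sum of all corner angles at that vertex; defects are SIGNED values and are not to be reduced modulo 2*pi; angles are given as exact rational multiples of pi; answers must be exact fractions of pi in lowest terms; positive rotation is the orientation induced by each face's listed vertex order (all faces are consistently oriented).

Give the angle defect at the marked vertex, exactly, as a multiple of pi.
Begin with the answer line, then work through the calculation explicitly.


Answer: defect(P2) = (-3/8)*pi

Sum of corner angles at P2: (19/8)*pi
defect = 2*pi - (19/8)*pi


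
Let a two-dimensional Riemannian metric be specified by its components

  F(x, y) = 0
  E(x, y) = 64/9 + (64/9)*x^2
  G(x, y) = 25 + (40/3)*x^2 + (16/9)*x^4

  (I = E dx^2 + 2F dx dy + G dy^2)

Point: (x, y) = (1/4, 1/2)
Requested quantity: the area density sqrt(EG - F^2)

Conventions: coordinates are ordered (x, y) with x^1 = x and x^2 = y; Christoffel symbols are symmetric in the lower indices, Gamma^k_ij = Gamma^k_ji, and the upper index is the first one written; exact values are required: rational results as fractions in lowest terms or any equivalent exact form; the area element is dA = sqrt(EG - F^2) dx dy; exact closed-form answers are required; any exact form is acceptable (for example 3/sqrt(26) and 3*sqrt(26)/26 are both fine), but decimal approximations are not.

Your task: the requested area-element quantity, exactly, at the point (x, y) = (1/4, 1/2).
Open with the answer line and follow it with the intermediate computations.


Answer: sqrt(EG - F^2) = 61*sqrt(17)/18

E = 68/9, F = 0, G = 3721/144; EG - F^2 = 63257/324


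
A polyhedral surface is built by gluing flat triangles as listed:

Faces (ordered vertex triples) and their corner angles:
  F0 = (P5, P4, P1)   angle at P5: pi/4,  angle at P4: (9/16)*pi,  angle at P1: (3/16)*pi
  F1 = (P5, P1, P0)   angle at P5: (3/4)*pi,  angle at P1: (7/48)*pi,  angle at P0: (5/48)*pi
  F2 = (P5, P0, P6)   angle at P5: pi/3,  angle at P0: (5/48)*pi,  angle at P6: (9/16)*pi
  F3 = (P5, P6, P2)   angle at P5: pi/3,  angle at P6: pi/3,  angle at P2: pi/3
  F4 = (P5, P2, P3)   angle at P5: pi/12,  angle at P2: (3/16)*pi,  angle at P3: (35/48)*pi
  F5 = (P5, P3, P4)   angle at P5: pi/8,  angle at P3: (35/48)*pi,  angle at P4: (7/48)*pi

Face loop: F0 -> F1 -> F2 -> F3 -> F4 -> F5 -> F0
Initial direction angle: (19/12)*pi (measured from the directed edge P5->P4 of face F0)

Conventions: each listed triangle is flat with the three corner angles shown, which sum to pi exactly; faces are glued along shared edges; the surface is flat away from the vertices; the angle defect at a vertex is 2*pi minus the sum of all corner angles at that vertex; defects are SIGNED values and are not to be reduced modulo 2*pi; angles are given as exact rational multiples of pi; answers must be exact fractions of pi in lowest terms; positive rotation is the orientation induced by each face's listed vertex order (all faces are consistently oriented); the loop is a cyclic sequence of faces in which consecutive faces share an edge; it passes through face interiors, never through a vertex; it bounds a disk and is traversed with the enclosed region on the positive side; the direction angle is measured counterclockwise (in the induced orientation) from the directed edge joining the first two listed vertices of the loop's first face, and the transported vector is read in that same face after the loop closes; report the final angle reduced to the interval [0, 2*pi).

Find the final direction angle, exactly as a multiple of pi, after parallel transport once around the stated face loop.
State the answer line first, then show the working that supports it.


Answer: final direction angle = (41/24)*pi

enclosed vertex P5: corner angles sum to (15/8)*pi, defect = 2*pi - (15/8)*pi = pi/8
transport around the loop rotates by the sum of enclosed defects; add to the initial angle mod 2*pi
final angle = (19/12)*pi + pi/8 = (41/24)*pi (mod 2*pi)


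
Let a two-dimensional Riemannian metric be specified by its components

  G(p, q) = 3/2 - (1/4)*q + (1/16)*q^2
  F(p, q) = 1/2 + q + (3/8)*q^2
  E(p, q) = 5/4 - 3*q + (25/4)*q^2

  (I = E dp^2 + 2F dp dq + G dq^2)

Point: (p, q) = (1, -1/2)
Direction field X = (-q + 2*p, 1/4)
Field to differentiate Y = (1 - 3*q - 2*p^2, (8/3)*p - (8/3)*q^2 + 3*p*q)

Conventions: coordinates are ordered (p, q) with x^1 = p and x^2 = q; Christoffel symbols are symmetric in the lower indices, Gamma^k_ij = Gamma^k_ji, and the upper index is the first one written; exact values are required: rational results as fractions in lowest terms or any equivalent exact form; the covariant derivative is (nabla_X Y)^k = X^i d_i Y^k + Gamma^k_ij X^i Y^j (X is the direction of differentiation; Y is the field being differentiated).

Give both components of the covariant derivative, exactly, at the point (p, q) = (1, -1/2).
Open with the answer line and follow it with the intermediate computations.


Answer: (nabla_X Y)^p = -237047/19296, (nabla_X Y)^q = 76537/9648

E = 69/16, F = 3/32, G = 105/64 at the point
E_p = 0, E_q = -37/4, F_p = 0, F_q = 5/8, G_p = 0, G_q = -5/16
EG - F^2 = 1809/256;  g^inv = (256/1809) * [[105/64, -3/32], [-3/32, 69/16]]
first-kind symbols [ij,l] = (1/2)(d_i g_jl + d_j g_il - d_l g_ij): [pp,p] = E_p/2 = 0, [pp,q] = F_p - E_q/2 = 37/8, [pq,p] = E_q/2 = -37/8, [pq,q] = G_p/2 = 0, [qq,p] = F_q - G_p/2 = 5/8, [qq,q] = G_q/2 = -5/32
Gamma^p_ij = (G*[ij,p] - F*[ij,q])/(EG - F^2), Gamma^q_ij = (E*[ij,q] - F*[ij,p])/(EG - F^2)
Gamma_ppp = -37/603, Gamma_ppq = -1295/1206, Gamma_pqq = 355/2412, Gamma_qpp = 1702/603, Gamma_qpq = 37/603, Gamma_qqq = -125/1206
X = (5/2, 1/4), Y = (1/2, 1/2) at the point


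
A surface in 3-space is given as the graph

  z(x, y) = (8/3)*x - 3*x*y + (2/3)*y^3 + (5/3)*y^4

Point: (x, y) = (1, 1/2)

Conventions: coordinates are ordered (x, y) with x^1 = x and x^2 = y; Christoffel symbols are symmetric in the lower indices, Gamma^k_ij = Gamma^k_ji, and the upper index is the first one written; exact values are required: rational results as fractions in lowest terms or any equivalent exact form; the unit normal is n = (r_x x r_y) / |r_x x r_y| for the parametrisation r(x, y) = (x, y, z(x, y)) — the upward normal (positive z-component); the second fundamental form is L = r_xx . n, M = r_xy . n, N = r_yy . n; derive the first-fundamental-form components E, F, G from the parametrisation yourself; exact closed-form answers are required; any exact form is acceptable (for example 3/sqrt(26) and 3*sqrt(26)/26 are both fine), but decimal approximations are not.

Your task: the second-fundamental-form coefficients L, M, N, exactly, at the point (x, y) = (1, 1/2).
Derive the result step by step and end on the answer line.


z_x = 7/6, z_y = -5/3, z_xx = 0, z_xy = -3, z_yy = 7
E = 85/36, F = -35/18, G = 34/9; answer radicand W^2 = 185/36
unnormalised second-form numerators: l = 0, m = -3, n = 7; L = l/sqrt(185/36), and similarly M = m/sqrt(W^2), N = n/sqrt(W^2)

Answer: L = 0, M = -18*sqrt(185)/185, N = 42*sqrt(185)/185


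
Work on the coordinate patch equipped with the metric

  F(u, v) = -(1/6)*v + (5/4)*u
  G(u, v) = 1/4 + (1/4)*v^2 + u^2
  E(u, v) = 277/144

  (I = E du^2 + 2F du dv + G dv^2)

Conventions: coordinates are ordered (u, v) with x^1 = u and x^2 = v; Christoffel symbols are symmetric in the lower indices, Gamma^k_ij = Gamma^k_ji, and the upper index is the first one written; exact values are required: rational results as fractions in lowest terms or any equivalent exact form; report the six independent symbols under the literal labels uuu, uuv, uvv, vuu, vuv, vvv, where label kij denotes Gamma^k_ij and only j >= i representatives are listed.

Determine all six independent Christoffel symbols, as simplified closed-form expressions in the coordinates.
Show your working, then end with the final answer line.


E = 277/144; F = -(1/6)*v + (5/4)*u; G = 1/4 + (1/4)*v^2 + u^2
Gamma^k_ij = (1/2) g^{kl} (d_i g_jl + d_j g_il - d_l g_ij), with g^inv = (1/(EG-F^2)) [[G, -F], [-F, E]]
first partials: E_u = 0, E_v = 0, F_u = 5/4, F_v = -1/6, G_u = 2*u, G_v = (1/2)*v
D = EG - F^2 = 277/576 + (29/64)*v^2 + (5/12)*u*v + (13/36)*u^2
expanded: Gamma^u_uu = (G E_u - 2F F_u + F E_v)/(2D), Gamma^u_uv = (G E_v - F G_u)/(2D), Gamma^u_vv = (2G F_v - G G_u - F G_v)/(2D), Gamma^v_uu = (2E F_u - E E_v - F E_u)/(2D), Gamma^v_uv = (E G_u - F E_v)/(2D), Gamma^v_vv = (E G_v - 2F F_v + F G_u)/(2D); substitute and cancel common factors

Answer: Gamma_uuu = (-900*u + 120*v)/(208*u^2 + 240*u*v + 261*v^2 + 277), Gamma_uuv = (-720*u^2 + 96*u*v)/(208*u^2 + 240*u*v + 261*v^2 + 277), Gamma_uvv = (-576*u^3 - 96*u^2 - 144*u*v^2 - 180*u*v - 144*u - 24)/(208*u^2 + 240*u*v + 261*v^2 + 277), Gamma_vuu = 1385/(208*u^2 + 240*u*v + 261*v^2 + 277), Gamma_vuv = 1108*u/(208*u^2 + 240*u*v + 261*v^2 + 277), Gamma_vvv = (720*u^2 - 96*u*v + 120*u + 261*v)/(208*u^2 + 240*u*v + 261*v^2 + 277)


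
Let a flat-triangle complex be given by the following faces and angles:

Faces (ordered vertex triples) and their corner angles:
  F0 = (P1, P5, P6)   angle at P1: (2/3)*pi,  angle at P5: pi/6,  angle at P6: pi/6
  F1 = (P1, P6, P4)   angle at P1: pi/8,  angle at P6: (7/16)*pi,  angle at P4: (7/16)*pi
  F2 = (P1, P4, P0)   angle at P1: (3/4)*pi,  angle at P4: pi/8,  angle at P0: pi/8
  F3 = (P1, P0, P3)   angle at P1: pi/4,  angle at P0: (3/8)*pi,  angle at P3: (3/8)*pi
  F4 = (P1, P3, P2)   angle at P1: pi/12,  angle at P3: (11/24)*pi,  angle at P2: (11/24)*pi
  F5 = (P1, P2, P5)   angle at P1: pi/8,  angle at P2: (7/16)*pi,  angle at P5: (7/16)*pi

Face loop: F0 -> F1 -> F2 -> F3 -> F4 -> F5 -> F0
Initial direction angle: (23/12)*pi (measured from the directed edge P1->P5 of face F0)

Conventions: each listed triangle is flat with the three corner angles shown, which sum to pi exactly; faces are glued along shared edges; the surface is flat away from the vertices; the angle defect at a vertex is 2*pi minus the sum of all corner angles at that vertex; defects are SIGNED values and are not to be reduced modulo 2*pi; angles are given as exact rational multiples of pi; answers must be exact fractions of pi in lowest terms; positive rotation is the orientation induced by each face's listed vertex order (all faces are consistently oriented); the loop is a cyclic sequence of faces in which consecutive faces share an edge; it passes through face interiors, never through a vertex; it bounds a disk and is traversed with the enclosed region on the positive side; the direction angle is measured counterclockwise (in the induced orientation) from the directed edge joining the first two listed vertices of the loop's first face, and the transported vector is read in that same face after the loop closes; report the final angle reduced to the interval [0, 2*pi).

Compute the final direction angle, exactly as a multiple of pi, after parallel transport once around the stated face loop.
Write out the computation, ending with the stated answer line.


enclosed vertex P1: corner angles sum to 2*pi, defect = 2*pi - 2*pi = 0
final direction = starting direction + enclosed defect total, reduced mod 2*pi (induced orientation)
final angle = (23/12)*pi + 0 = (23/12)*pi (mod 2*pi)

Answer: final direction angle = (23/12)*pi


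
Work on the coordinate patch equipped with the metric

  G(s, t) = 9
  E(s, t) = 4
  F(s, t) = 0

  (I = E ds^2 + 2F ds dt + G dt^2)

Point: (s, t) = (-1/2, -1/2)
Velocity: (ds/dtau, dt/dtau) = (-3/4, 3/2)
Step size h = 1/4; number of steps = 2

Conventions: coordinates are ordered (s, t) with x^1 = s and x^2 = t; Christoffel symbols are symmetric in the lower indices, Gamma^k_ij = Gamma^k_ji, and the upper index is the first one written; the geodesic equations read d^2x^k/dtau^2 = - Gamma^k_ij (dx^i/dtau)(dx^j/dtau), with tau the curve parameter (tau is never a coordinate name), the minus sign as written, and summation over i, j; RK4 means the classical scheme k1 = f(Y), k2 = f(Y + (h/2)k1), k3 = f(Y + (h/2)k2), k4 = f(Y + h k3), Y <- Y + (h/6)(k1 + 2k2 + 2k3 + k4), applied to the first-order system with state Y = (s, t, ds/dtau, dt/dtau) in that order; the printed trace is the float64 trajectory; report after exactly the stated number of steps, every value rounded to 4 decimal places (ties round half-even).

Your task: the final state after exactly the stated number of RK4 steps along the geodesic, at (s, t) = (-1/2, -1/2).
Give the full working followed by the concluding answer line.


f(Y) = (ds/dtau, dt/dtau, -Gamma^s_ij Y'^i Y'^j, -Gamma^t_ij Y'^i Y'^j) with the Gammas evaluated at the stage position; h = 0.250000; intermediate values shown to 6 dp
step 0: s = -0.5000, t = -0.5000, ds/dtau = -0.7500, dt/dtau = 1.5000
step 1:
  k1: at (s, t) = (-0.500000, -0.500000), (ds/dtau, dt/dtau) = (-0.750000, 1.500000); Gamma_sss = 0.000000, Gamma_sst = 0.000000, Gamma_stt = 0.000000, Gamma_tss = 0.000000, Gamma_tst = 0.000000, Gamma_ttt = 0.000000; k1 = (-0.750000, 1.500000, 0.000000, 0.000000)
  k2: at (s, t) = (-0.593750, -0.312500), (ds/dtau, dt/dtau) = (-0.750000, 1.500000); Gamma_sss = 0.000000, Gamma_sst = 0.000000, Gamma_stt = 0.000000, Gamma_tss = 0.000000, Gamma_tst = 0.000000, Gamma_ttt = 0.000000; k2 = (-0.750000, 1.500000, 0.000000, 0.000000)
  k3: at (s, t) = (-0.593750, -0.312500), (ds/dtau, dt/dtau) = (-0.750000, 1.500000); Gamma_sss = 0.000000, Gamma_sst = 0.000000, Gamma_stt = 0.000000, Gamma_tss = 0.000000, Gamma_tst = 0.000000, Gamma_ttt = 0.000000; k3 = (-0.750000, 1.500000, 0.000000, 0.000000)
  k4: at (s, t) = (-0.687500, -0.125000), (ds/dtau, dt/dtau) = (-0.750000, 1.500000); Gamma_sss = 0.000000, Gamma_sst = 0.000000, Gamma_stt = 0.000000, Gamma_tss = 0.000000, Gamma_tst = 0.000000, Gamma_ttt = 0.000000; k4 = (-0.750000, 1.500000, 0.000000, 0.000000)
  Y <- Y + (h/6)(k1 + 2k2 + 2k3 + k4): s = -0.6875, t = -0.1250, ds/dtau = -0.7500, dt/dtau = 1.5000
step 2:
  k1: at (s, t) = (-0.687500, -0.125000), (ds/dtau, dt/dtau) = (-0.750000, 1.500000); Gamma_sss = 0.000000, Gamma_sst = 0.000000, Gamma_stt = 0.000000, Gamma_tss = 0.000000, Gamma_tst = 0.000000, Gamma_ttt = 0.000000; k1 = (-0.750000, 1.500000, 0.000000, 0.000000)
  k2: at (s, t) = (-0.781250, 0.062500), (ds/dtau, dt/dtau) = (-0.750000, 1.500000); Gamma_sss = 0.000000, Gamma_sst = 0.000000, Gamma_stt = 0.000000, Gamma_tss = 0.000000, Gamma_tst = 0.000000, Gamma_ttt = 0.000000; k2 = (-0.750000, 1.500000, 0.000000, 0.000000)
  k3: at (s, t) = (-0.781250, 0.062500), (ds/dtau, dt/dtau) = (-0.750000, 1.500000); Gamma_sss = 0.000000, Gamma_sst = 0.000000, Gamma_stt = 0.000000, Gamma_tss = 0.000000, Gamma_tst = 0.000000, Gamma_ttt = 0.000000; k3 = (-0.750000, 1.500000, 0.000000, 0.000000)
  k4: at (s, t) = (-0.875000, 0.250000), (ds/dtau, dt/dtau) = (-0.750000, 1.500000); Gamma_sss = 0.000000, Gamma_sst = 0.000000, Gamma_stt = 0.000000, Gamma_tss = 0.000000, Gamma_tst = 0.000000, Gamma_ttt = 0.000000; k4 = (-0.750000, 1.500000, 0.000000, 0.000000)
  Y <- Y + (h/6)(k1 + 2k2 + 2k3 + k4): s = -0.8750, t = 0.2500, ds/dtau = -0.7500, dt/dtau = 1.5000

Answer: s = -0.8750, t = 0.2500, ds/dtau = -0.7500, dt/dtau = 1.5000


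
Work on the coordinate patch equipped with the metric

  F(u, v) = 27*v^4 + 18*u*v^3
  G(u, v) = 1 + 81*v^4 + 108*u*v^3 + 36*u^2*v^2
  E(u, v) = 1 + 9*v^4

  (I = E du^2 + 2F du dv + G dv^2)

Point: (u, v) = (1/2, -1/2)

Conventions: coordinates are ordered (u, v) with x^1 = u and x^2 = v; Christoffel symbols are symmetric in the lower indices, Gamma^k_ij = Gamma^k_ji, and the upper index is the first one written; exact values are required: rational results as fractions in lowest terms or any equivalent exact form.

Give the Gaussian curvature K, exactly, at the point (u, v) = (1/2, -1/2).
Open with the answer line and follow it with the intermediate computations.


Answer: K = -576/289

E = 25/16, F = 9/16, G = 25/16, EG - F^2 = 17/8 at the point
E_u = 0, E_v = -9/2, F_u = -9/4, F_v = -27/4, G_u = -9/2, G_v = -9
E_vv = 27, F_uv = 27/2, G_uu = 18
The intrinsic route: Brioschi's K = (det M1 - det M2)/(EG - F^2)^2.
M1 = [[-E_vv/2 + F_uv - G_uu/2, E_u/2, F_u - E_v/2], [F_v - G_u/2, E, F], [G_v/2, F, G]] = [[-9, 0, 0], [-9/2, 25/16, 9/16], [-9/2, 9/16, 25/16]]; det M1 = -153/8
M2 = [[0, E_v/2, G_u/2], [E_v/2, E, F], [G_u/2, F, G]] = [[0, -9/4, -9/4], [-9/4, 25/16, 9/16], [-9/4, 9/16, 25/16]]; det M2 = -81/8
det M1 - det M2 = -9; K = -9 / (17/8)^2 = -576/289


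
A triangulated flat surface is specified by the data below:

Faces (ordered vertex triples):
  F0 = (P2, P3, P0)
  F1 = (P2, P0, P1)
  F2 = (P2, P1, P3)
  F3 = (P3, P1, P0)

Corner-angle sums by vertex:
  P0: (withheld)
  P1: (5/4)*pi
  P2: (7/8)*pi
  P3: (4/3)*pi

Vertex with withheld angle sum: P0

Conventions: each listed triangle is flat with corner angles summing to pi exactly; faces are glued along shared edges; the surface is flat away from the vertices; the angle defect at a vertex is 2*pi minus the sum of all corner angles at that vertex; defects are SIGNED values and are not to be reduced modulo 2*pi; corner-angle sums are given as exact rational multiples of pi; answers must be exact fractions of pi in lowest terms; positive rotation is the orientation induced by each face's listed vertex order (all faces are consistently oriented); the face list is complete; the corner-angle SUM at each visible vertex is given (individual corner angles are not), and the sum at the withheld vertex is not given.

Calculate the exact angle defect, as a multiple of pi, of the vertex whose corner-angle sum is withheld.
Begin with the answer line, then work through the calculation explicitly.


Answer: defect(P0) = (35/24)*pi

V = 4, E = 6, F = 4; chi = V - E + F = 2
Gauss-Bonnet: total defect = 2*pi*chi = 4*pi; visible defects sum to (61/24)*pi


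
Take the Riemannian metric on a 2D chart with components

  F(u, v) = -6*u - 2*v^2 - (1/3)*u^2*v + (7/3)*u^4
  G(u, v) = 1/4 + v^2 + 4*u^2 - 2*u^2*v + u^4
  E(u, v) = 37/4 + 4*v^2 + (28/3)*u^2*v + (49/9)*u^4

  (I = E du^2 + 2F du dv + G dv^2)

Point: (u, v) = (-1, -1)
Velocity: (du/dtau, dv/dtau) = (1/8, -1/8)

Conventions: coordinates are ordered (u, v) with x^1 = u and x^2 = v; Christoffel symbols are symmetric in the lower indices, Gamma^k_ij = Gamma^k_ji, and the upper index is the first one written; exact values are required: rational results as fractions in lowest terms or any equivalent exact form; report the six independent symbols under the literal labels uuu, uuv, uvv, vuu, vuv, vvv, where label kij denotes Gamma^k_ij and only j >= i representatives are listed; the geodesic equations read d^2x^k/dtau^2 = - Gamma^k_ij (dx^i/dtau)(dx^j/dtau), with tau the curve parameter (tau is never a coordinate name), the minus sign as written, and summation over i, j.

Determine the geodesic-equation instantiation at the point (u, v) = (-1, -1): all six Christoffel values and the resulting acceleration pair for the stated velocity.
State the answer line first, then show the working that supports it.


Answer: Gamma_uuu = 14152/4721, Gamma_uuv = 8472/4721, Gamma_uvv = 15780/4721, Gamma_vuu = -62920/14163, Gamma_vuv = -11424/4721, Gamma_vvv = -13896/4721; accelerations (d^2u/dtau^2, d^2v/dtau^2) = (-3247/75536, 1127/28326)

E = 337/36, F = 20/3, G = 33/4 at the point
E_u = -28/9, E_v = 4/3, F_u = -16, F_v = 11/3, G_u = -16, G_v = -4
EG - F^2 = 4721/144;  g^inv = (144/4721) * [[33/4, -20/3], [-20/3, 337/36]]
first-kind symbols [ij,l] = (1/2)(d_i g_jl + d_j g_il - d_l g_ij): [uu,u] = E_u/2 = -14/9, [uu,v] = F_u - E_v/2 = -50/3, [uv,u] = E_v/2 = 2/3, [uv,v] = G_u/2 = -8, [vv,u] = F_v - G_u/2 = 35/3, [vv,v] = G_v/2 = -2
Gamma^u_ij = (G*[ij,u] - F*[ij,v])/(EG - F^2), Gamma^v_ij = (E*[ij,v] - F*[ij,u])/(EG - F^2)
Gamma_uuu = 14152/4721, Gamma_uuv = 8472/4721, Gamma_uvv = 15780/4721, Gamma_vuu = -62920/14163, Gamma_vuv = -11424/4721, Gamma_vvv = -13896/4721
d^2u/dtau^2 = -(Gamma_uuu*(1/8)^2 + 2*Gamma_uuv*(1/8)*(-1/8) + Gamma_uvv*(-1/8)^2) = -3247/75536
d^2v/dtau^2 = -(Gamma_vuu*(1/8)^2 + 2*Gamma_vuv*(1/8)*(-1/8) + Gamma_vvv*(-1/8)^2) = 1127/28326
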